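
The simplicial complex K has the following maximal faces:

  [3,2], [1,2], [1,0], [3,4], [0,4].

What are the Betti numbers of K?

b_0 = 1, b_1 = 1.

Order the vertices as 0 < 1 < 2 < 3 < 4. Listing each simplex with vertices in this order, K has dimension 1 with simplices:

  0-simplices (5): [0], [1], [2], [3], [4]
  1-simplices (5): [0,1], [0,4], [1,2], [2,3], [3,4]

so the chain groups are C_0 ≅ Z^5, C_1 ≅ Z^5.

The boundary map ∂_1: C_1 → C_0 is given by ∂[p,q] = [q] − [p]. For instance
  ∂[0,1] = [1] − [0].
The resulting 5×5 matrix has rank 4, and its Smith normal form has invariant factors (1,1,1,1).

Now H_k = ker ∂_k / im ∂_{k+1}, so:

  H_0: rank C_0 − rank ∂_1 = 5 − 4 = 1, and the invariant factors of ∂_1 are all 1, so H_0 ≅ Z.
  H_1: rank ker ∂_1 − rank ∂_2 = (5 − 4) − 0 = 1, and there is no ∂_2, so H_1 ≅ Z.

(K is a triangulation of the circle S^1.)

Hence the Betti numbers are b_0 = 1, b_1 = 1.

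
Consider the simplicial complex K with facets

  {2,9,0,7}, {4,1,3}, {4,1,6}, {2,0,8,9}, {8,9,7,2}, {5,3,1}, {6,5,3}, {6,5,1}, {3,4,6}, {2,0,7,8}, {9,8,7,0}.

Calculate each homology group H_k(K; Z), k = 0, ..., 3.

Order the vertices as 0 < 1 < 2 < 3 < 4 < 5 < 6 < 7 < 8 < 9. Listing each simplex with vertices in this order, K has dimension 3 with simplices:

  0-simplices (10): [0], [1], [2], [3], [4], [5], [6], [7], [8], [9]
  1-simplices (19): [0,2], [0,7], [0,8], [0,9], [1,3], [1,4], [1,5], [1,6], [2,7], [2,8], [2,9], [3,4], [3,5], [3,6], [4,6], [5,6], [7,8], [7,9], [8,9]
  2-simplices (16): [0,2,7], [0,2,8], [0,2,9], [0,7,8], [0,7,9], [0,8,9], [1,3,4], [1,3,5], [1,4,6], [1,5,6], [2,7,8], [2,7,9], [2,8,9], [3,4,6], [3,5,6], [7,8,9]
  3-simplices (5): [0,2,7,8], [0,2,7,9], [0,2,8,9], [0,7,8,9], [2,7,8,9]

so the chain groups are C_0 ≅ Z^10, C_1 ≅ Z^19, C_2 ≅ Z^16, C_3 ≅ Z^5.

∂_1: C_1 → C_0 maps an edge to its endpoints' difference, ∂[p,q] = q − p. For instance
  ∂[1,5] = [5] − [1].
The resulting 10×19 matrix has rank 8, and its Smith normal form has invariant factors (1,1,1,1,1,1,1,1).

Boundary ∂_2: C_2 → C_1 acts by ∂[p,q,r] = [q,r] − [p,r] + [p,q]. For instance
  ∂[3,4,6] = [4,6] − [3,6] + [3,4],
  ∂[2,7,9] = [7,9] − [2,9] + [2,7].
As a 19×16 matrix over Z this has rank 11, with invariant factors (1,1,1,1,1,1,1,1,1,1,1).

The boundary map ∂_3: C_3 → C_2 sends each 3-simplex σ to the alternating sum Σ_i (−1)^i (σ with its i-th vertex removed). For instance
  ∂[0,2,7,9] = [2,7,9] − [0,7,9] + [0,2,9] − [0,2,7],
  ∂[0,7,8,9] = [7,8,9] − [0,8,9] + [0,7,9] − [0,7,8].
The resulting 16×5 matrix has rank 4, and its Smith normal form has invariant factors (1,1,1,1).

From H_k ≅ ker(∂_k) / im(∂_{k+1}) we obtain:

  H_0: rank C_0 − rank ∂_1 = 10 − 8 = 2, and the invariant factors of ∂_1 are all 1, so H_0 ≅ Z^2.
  H_1: rank ker ∂_1 − rank ∂_2 = (19 − 8) − 11 = 0, and the invariant factors of ∂_2 are all 1, so H_1 ≅ 0.
  H_2: rank ker ∂_2 − rank ∂_3 = (16 − 11) − 4 = 1, and the invariant factors of ∂_3 are all 1, so H_2 ≅ Z.
  H_3: rank ker ∂_3 − rank ∂_4 = (5 − 4) − 0 = 1, and there is no ∂_4, so H_3 ≅ Z.

As a check, the Euler characteristic is 10 − 19 + 16 − 5 = 2, which agrees with 2 − 0 + 1 − 1 = 2.

H_0 = Z^2,  H_1 = 0,  H_2 = Z,  H_3 = Z.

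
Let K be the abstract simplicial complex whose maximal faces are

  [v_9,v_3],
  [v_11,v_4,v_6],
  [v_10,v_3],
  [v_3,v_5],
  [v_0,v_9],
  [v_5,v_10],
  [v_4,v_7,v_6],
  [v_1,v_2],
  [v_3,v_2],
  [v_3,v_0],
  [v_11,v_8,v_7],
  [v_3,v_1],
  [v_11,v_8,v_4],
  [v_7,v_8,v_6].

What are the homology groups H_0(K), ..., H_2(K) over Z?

H_0 ≅ Z^2,  H_1 ≅ Z^4,  H_2 = 0.

Order the vertices as v_0 < v_1 < v_2 < v_3 < v_4 < v_5 < v_6 < v_7 < v_8 < v_9 < v_10 < v_11. Listing each simplex with vertices in this order, K has dimension 2 with simplices:

  0-simplices (12): [v_0], [v_1], [v_2], [v_3], [v_4], [v_5], [v_6], [v_7], [v_8], [v_9], [v_10], [v_11]
  1-simplices (19): (19 of them)
  2-simplices (5): [v_4,v_6,v_7], [v_4,v_6,v_11], [v_4,v_8,v_11], [v_6,v_7,v_8], [v_7,v_8,v_11]

so the chain groups are C_0 ≅ Z^12, C_1 ≅ Z^19, C_2 ≅ Z^5.

The boundary map ∂_1: C_1 → C_0 is given by ∂[p,q] = [q] − [p]. For instance
  ∂[v_4,v_7] = [v_7] − [v_4].
As a 12×19 matrix over Z this has rank 10, with invariant factors (1,1,1,1,1,1,1,1,1,1).

∂_2: C_2 → C_1 maps a triangle to the signed sum of its edges. For instance
  ∂[v_7,v_8,v_11] = [v_8,v_11] − [v_7,v_11] + [v_7,v_8],
  ∂[v_4,v_6,v_7] = [v_6,v_7] − [v_4,v_7] + [v_4,v_6].
The 19×5 boundary matrix has rank 5 and Smith normal form diag(1,1,1,1,1).

From H_k ≅ ker(∂_k) / im(∂_{k+1}) we obtain:

  H_0: rank C_0 − rank ∂_1 = 12 − 10 = 2, and the invariant factors of ∂_1 are all 1, so H_0 ≅ Z^2.
  H_1: rank ker ∂_1 − rank ∂_2 = (19 − 10) − 5 = 4, and the invariant factors of ∂_2 are all 1, so H_1 ≅ Z^4.
  H_2: rank ker ∂_2 − rank ∂_3 = (5 − 5) − 0 = 0, and there is no ∂_3, so H_2 ≅ 0.

(K is a triangulation of the disjoint union of the Möbius band and a wedge of 3 circles.)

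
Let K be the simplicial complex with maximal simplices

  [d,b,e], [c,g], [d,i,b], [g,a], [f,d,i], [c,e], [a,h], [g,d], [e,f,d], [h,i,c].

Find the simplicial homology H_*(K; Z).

Fix the vertex order a < b < c < d < e < f < g < h < i and write every simplex with vertices in increasing order. Then dim K = 2 and the simplices of K are:

  0-simplices (9): a, b, c, d, e, f, g, h, i
  1-simplices (16): ag, ah, bd, be, bi, ce, cg, ch, ci, de, df, dg, di, ef, fi, hi
  2-simplices (5): bde, bdi, chi, def, dfi

giving chain groups C_0 ≅ Z^9, C_1 ≅ Z^16, C_2 ≅ Z^5.

∂_1: C_1 → C_0 sends each edge [p,q] (with p < q) to q − p. For instance
  ∂ch = h − c.
The 9×16 boundary matrix has rank 8 and Smith normal form diag(1,1,1,1,1,1,1,1).

∂_2: C_2 → C_1 sends each 2-simplex [p,q,r] to [q,r] − [p,r] + [p,q]. For instance
  ∂chi = hi − ci + ch,
  ∂dfi = fi − di + df.
The 16×5 boundary matrix has rank 5 and Smith normal form diag(1,1,1,1,1).

Now H_k = ker ∂_k / im ∂_{k+1}, so:

  H_0: rank C_0 − rank ∂_1 = 9 − 8 = 1, and the invariant factors of ∂_1 are all 1, so H_0 = Z.
  H_1: rank ker ∂_1 − rank ∂_2 = (16 − 8) − 5 = 3, and the invariant factors of ∂_2 are all 1, so H_1 = Z^3.
  H_2: rank ker ∂_2 − rank ∂_3 = (5 − 5) − 0 = 0, and there is no ∂_3, so H_2 = 0.

As a check, the Euler characteristic is 9 − 16 + 5 = -2, which agrees with 1 − 3 + 0 = -2.

H_0 = Z,  H_1 = Z^3,  H_2 = 0.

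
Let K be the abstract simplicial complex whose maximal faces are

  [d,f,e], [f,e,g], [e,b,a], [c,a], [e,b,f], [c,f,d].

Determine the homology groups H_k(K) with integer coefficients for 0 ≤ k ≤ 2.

H_0 ≅ Z,  H_1 ≅ Z,  H_2 = 0.

Fix the vertex order a < b < c < d < e < f < g and write every simplex with vertices in increasing order. Then dim K = 2 and the simplices of K are:

  0-simplices (7): a, b, c, d, e, f, g
  1-simplices (12): ab, ac, ae, be, bf, cd, cf, de, df, ef, eg, fg
  2-simplices (5): abe, bef, cdf, def, efg

giving chain groups C_0 ≅ Z^7, C_1 ≅ Z^12, C_2 ≅ Z^5.

∂_1: C_1 → C_0 sends each edge [p,q] (with p < q) to q − p. For instance
  ∂eg = g − e.
The 7×12 boundary matrix has rank 6 and Smith normal form diag(1,1,1,1,1,1).

Boundary ∂_2: C_2 → C_1 acts by ∂[p,q,r] = [q,r] − [p,r] + [p,q]. For instance
  ∂bef = ef − bf + be,
  ∂efg = fg − eg + ef.
This gives a 12×5 integer matrix of rank 5; reducing to Smith normal form yields diagonal entries (1,1,1,1,1).

Now H_k = ker ∂_k / im ∂_{k+1}, so:

  H_0: rank C_0 − rank ∂_1 = 7 − 6 = 1, and the invariant factors of ∂_1 are all 1, so H_0 = Z.
  H_1: rank ker ∂_1 − rank ∂_2 = (12 − 6) − 5 = 1, and the invariant factors of ∂_2 are all 1, so H_1 = Z.
  H_2: rank ker ∂_2 − rank ∂_3 = (5 − 5) − 0 = 0, and there is no ∂_3, so H_2 = 0.

As a check, the Euler characteristic is 7 − 12 + 5 = 0, which agrees with 1 − 1 + 0 = 0.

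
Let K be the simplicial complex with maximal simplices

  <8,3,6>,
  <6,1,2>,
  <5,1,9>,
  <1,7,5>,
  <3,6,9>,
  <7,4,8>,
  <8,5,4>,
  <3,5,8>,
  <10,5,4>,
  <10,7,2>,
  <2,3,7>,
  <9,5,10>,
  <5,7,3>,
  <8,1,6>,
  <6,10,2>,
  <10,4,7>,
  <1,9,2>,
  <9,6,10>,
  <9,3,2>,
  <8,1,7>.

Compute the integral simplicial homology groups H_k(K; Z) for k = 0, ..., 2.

K has 10 vertices, 30 edges, 20 triangles.
rank ∂_0 = 0, rank ∂_1 = 9 ⇒ b_0 = 10 − 0 − 9 = 1; all invariant factors of ∂_1 are 1 so no torsion. So H_0 = Z.
rank ∂_1 = 9, rank ∂_2 = 20 ⇒ b_1 = 30 − 9 − 20 = 1; ∂_2 has invariant factor(s) [2] giving torsion. So H_1 = Z ⊕ Z_2.
rank ∂_2 = 20, rank ∂_3 = 0 ⇒ b_2 = 20 − 20 − 0 = 0. So H_2 = 0.

H_0 = Z,  H_1 = Z ⊕ Z_2,  H_2 = 0.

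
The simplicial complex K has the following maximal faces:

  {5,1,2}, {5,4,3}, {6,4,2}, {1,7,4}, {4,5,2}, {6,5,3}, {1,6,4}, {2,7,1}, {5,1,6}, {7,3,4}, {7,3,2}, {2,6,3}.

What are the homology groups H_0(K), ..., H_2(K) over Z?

Order the vertices as 1 < 2 < 3 < 4 < 5 < 6 < 7. Listing each simplex with vertices in this order, K has dimension 2 with simplices:

  0-simplices (7): [1], [2], [3], [4], [5], [6], [7]
  1-simplices (18): [1,2], [1,4], [1,5], [1,6], [1,7], [2,3], [2,4], [2,5], [2,6], [2,7], [3,4], [3,5], [3,6], [3,7], [4,5], [4,6], [4,7], [5,6]
  2-simplices (12): [1,2,5], [1,2,7], [1,4,6], [1,4,7], [1,5,6], [2,3,6], [2,3,7], [2,4,5], [2,4,6], [3,4,5], [3,4,7], [3,5,6]

Hence C_0 ≅ Z^7, C_1 ≅ Z^18, C_2 ≅ Z^12.

Boundary ∂_1: C_1 → C_0 sends each edge [p,q] (with p < q) to q − p.
The resulting 7×18 matrix has rank 6, and its Smith normal form has invariant factors (1,1,1,1,1,1).

Boundary ∂_2: C_2 → C_1 sends each 2-simplex [p,q,r] to [q,r] − [p,r] + [p,q]. For instance
  ∂[3,5,6] = [5,6] − [3,6] + [3,5],
  ∂[2,3,6] = [3,6] − [2,6] + [2,3].
This gives a 18×12 integer matrix of rank 12; reducing to Smith normal form yields diagonal entries (1,1,1,1,1,1,1,1,1,1,1,2).

Computing H_k = (kernel of ∂_k) / (image of ∂_{k+1}):

  H_0: rank C_0 − rank ∂_1 = 7 − 6 = 1, and the invariant factors of ∂_1 are all 1, so H_0 = Z.
  H_1: rank ker ∂_1 − rank ∂_2 = (18 − 6) − 12 = 0, and ∂_2 has invariant factor 2 > 1, so H_1 = Z/2.
  H_2: rank ker ∂_2 − rank ∂_3 = (12 − 12) − 0 = 0, and there is no ∂_3, so H_2 = 0.

H_0 = Z,  H_1 = Z/2,  H_2 = 0.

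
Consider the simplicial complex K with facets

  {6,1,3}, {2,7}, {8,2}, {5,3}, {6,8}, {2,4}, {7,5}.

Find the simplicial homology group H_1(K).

K has 8 vertices, 9 edges, 1 triangle.
rank ∂_1 = 7, rank ∂_2 = 1 ⇒ b_1 = 9 − 7 − 1 = 1; all invariant factors of ∂_2 are 1 so no torsion. So H_1 ≅ Z.

H_1 ≅ Z.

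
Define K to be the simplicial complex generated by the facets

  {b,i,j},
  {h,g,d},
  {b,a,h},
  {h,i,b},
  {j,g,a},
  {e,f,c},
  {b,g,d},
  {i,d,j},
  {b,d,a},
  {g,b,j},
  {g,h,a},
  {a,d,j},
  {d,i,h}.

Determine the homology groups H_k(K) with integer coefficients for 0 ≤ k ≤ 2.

H_0 ≅ Z^2,  H_1 ≅ Z/2,  H_2 = 0.

K has 10 vertices, 21 edges, 13 triangles.
rank ∂_0 = 0, rank ∂_1 = 8 ⇒ b_0 = 10 − 0 − 8 = 2; all invariant factors of ∂_1 are 1 so no torsion. So H_0 ≅ Z^2.
rank ∂_1 = 8, rank ∂_2 = 13 ⇒ b_1 = 21 − 8 − 13 = 0; ∂_2 has invariant factor(s) [2] giving torsion. So H_1 ≅ Z/2.
rank ∂_2 = 13, rank ∂_3 = 0 ⇒ b_2 = 13 − 13 − 0 = 0. So H_2 ≅ 0.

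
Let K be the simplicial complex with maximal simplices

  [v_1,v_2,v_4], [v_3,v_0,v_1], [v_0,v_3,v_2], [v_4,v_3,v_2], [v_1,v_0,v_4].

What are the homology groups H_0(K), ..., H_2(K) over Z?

Take the total order v_0 < v_1 < v_2 < v_3 < v_4 on the vertex set. Then K (dimension 2) consists of the simplices:

  0-simplices (5): [v_0], [v_1], [v_2], [v_3], [v_4]
  1-simplices (10): [v_0,v_1], [v_0,v_2], [v_0,v_3], [v_0,v_4], [v_1,v_2], [v_1,v_3], [v_1,v_4], [v_2,v_3], [v_2,v_4], [v_3,v_4]
  2-simplices (5): [v_0,v_1,v_3], [v_0,v_1,v_4], [v_0,v_2,v_3], [v_1,v_2,v_4], [v_2,v_3,v_4]

Hence C_0 ≅ Z^5, C_1 ≅ Z^10, C_2 ≅ Z^5.

The boundary map ∂_1: C_1 → C_0 maps an edge to its endpoints' difference, ∂[p,q] = q − p.
The 5×10 boundary matrix has rank 4 and Smith normal form diag(1,1,1,1).

∂_2: C_2 → C_1 maps a triangle to the signed sum of its edges. For instance
  ∂[v_0,v_1,v_3] = [v_1,v_3] − [v_0,v_3] + [v_0,v_1],
  ∂[v_1,v_2,v_4] = [v_2,v_4] − [v_1,v_4] + [v_1,v_2].
The resulting 10×5 matrix has rank 5, and its Smith normal form has invariant factors (1,1,1,1,1).

Reading off H_k = ker ∂_k / im ∂_{k+1}:

  H_0: rank C_0 − rank ∂_1 = 5 − 4 = 1, and the invariant factors of ∂_1 are all 1, so H_0 ≅ Z.
  H_1: rank ker ∂_1 − rank ∂_2 = (10 − 4) − 5 = 1, and the invariant factors of ∂_2 are all 1, so H_1 ≅ Z.
  H_2: rank ker ∂_2 − rank ∂_3 = (5 − 5) − 0 = 0, and there is no ∂_3, so H_2 ≅ 0.

H_0 ≅ Z,  H_1 ≅ Z,  H_2 = 0.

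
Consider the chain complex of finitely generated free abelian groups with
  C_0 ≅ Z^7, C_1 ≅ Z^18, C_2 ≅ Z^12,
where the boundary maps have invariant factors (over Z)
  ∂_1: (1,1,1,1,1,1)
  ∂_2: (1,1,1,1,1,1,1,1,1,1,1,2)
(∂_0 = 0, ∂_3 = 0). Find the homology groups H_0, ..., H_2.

H_0 ≅ Z,  H_1 ≅ Z/2,  H_2 = 0.

H_0: b_0 = 7 − 0 − 6 = 1; torsion from ∂_1 factors > 1: none. So H_0 ≅ Z.
H_1: b_1 = 18 − 6 − 12 = 0; torsion from ∂_2 factors > 1: [2]. So H_1 ≅ Z/2.
H_2: b_2 = 12 − 12 − 0 = 0; torsion from ∂_3 factors > 1: none. So H_2 ≅ 0.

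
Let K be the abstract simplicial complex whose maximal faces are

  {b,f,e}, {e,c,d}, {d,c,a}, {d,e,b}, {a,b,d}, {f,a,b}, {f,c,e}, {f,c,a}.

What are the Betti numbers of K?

K has 6 vertices, 12 edges, 8 triangles.
rank ∂_0 = 0, rank ∂_1 = 5 ⇒ b_0 = 6 − 0 − 5 = 1; all invariant factors of ∂_1 are 1 so no torsion. So H_0 ≅ Z.
rank ∂_1 = 5, rank ∂_2 = 7 ⇒ b_1 = 12 − 5 − 7 = 0; all invariant factors of ∂_2 are 1 so no torsion. So H_1 ≅ 0.
rank ∂_2 = 7, rank ∂_3 = 0 ⇒ b_2 = 8 − 7 − 0 = 1. So H_2 ≅ Z.

b_0 = 1, b_1 = 0, b_2 = 1.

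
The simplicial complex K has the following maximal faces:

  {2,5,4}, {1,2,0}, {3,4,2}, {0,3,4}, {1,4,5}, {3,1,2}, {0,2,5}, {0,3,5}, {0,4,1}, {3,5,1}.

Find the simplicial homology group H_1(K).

We work with the vertex ordering 0 < 1 < 2 < 3 < 4 < 5. The simplices of K, each written with vertices in increasing order, are:

  0-simplices (6): [0], [1], [2], [3], [4], [5]
  1-simplices (15): [0,1], [0,2], [0,3], [0,4], [0,5], [1,2], [1,3], [1,4], [1,5], [2,3], [2,4], [2,5], [3,4], [3,5], [4,5]
  2-simplices (10): [0,1,2], [0,1,4], [0,2,5], [0,3,4], [0,3,5], [1,2,3], [1,3,5], [1,4,5], [2,3,4], [2,4,5]

so the chain groups are C_0 ≅ Z^6, C_1 ≅ Z^15, C_2 ≅ Z^10.

The boundary map ∂_1: C_1 → C_0 is given by ∂[p,q] = [q] − [p].
The 6×15 boundary matrix has rank 5 and Smith normal form diag(1,1,1,1,1).

Boundary ∂_2: C_2 → C_1 acts by ∂[p,q,r] = [q,r] − [p,r] + [p,q]. For instance
  ∂[2,3,4] = [3,4] − [2,4] + [2,3],
  ∂[1,3,5] = [3,5] − [1,5] + [1,3].
The 15×10 boundary matrix has rank 10 and Smith normal form diag(1,1,1,1,1,1,1,1,1,2).

Computing H_k = (kernel of ∂_k) / (image of ∂_{k+1}):

  H_1: rank ker ∂_1 − rank ∂_2 = (15 − 5) − 10 = 0, and ∂_2 has invariant factor 2 > 1, so H_1 ≅ Z/2.

(K is a triangulation of the real projective plane RP^2.)

H_1 = Z/2.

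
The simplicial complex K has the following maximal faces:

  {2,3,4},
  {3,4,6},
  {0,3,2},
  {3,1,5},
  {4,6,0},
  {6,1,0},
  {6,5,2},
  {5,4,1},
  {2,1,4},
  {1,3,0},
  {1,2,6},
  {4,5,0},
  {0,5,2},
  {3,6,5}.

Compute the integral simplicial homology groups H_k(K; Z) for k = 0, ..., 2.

H_0 ≅ Z,  H_1 ≅ Z^2,  H_2 ≅ Z.

Order the vertices as 0 < 1 < 2 < 3 < 4 < 5 < 6. Listing each simplex with vertices in this order, K has dimension 2 with simplices:

  0-simplices (7): [0], [1], [2], [3], [4], [5], [6]
  1-simplices (21): [0,1], [0,2], [0,3], [0,4], [0,5], [0,6], [1,2], [1,3], [1,4], [1,5], [1,6], [2,3], [2,4], [2,5], [2,6], [3,4], [3,5], [3,6], [4,5], [4,6], [5,6]
  2-simplices (14): [0,1,3], [0,1,6], [0,2,3], [0,2,5], [0,4,5], [0,4,6], [1,2,4], [1,2,6], [1,3,5], [1,4,5], [2,3,4], [2,5,6], [3,4,6], [3,5,6]

Hence C_0 ≅ Z^7, C_1 ≅ Z^21, C_2 ≅ Z^14.

The boundary map ∂_1: C_1 → C_0 maps an edge to its endpoints' difference, ∂[p,q] = q − p. For instance
  ∂[1,2] = [2] − [1].
The 7×21 boundary matrix has rank 6 and Smith normal form diag(1,1,1,1,1,1).

The boundary map ∂_2: C_2 → C_1 acts by ∂[p,q,r] = [q,r] − [p,r] + [p,q]. For instance
  ∂[0,1,6] = [1,6] − [0,6] + [0,1],
  ∂[2,5,6] = [5,6] − [2,6] + [2,5].
This gives a 21×14 integer matrix of rank 13; reducing to Smith normal form yields diagonal entries (1,1,1,1,1,1,1,1,1,1,1,1,1).

Now H_k = ker ∂_k / im ∂_{k+1}, so:

  H_0: rank C_0 − rank ∂_1 = 7 − 6 = 1, and the invariant factors of ∂_1 are all 1, so H_0 = Z.
  H_1: rank ker ∂_1 − rank ∂_2 = (21 − 6) − 13 = 2, and the invariant factors of ∂_2 are all 1, so H_1 = Z^2.
  H_2: rank ker ∂_2 − rank ∂_3 = (14 − 13) − 0 = 1, and there is no ∂_3, so H_2 = Z.

(K is a triangulation of the torus T^2.)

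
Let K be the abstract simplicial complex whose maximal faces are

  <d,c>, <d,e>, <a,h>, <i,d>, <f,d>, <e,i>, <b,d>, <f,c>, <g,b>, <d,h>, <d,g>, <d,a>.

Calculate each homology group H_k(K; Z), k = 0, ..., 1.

H_0 ≅ Z,  H_1 ≅ Z^4.

Take the total order a < b < c < d < e < f < g < h < i on the vertex set. Then K (dimension 1) consists of the simplices:

  0-simplices (9): a, b, c, d, e, f, g, h, i
  1-simplices (12): ad, ah, bd, bg, cd, cf, de, df, dg, dh, di, ei

Hence C_0 ≅ Z^9, C_1 ≅ Z^12.

The boundary map ∂_1: C_1 → C_0 maps an edge to its endpoints' difference, ∂[p,q] = q − p.
As a 9×12 matrix over Z this has rank 8, with invariant factors (1,1,1,1,1,1,1,1).

Reading off H_k = ker ∂_k / im ∂_{k+1}:

  H_0: rank C_0 − rank ∂_1 = 9 − 8 = 1, and the invariant factors of ∂_1 are all 1, so H_0 = Z.
  H_1: rank ker ∂_1 − rank ∂_2 = (12 − 8) − 0 = 4, and there is no ∂_2, so H_1 = Z^4.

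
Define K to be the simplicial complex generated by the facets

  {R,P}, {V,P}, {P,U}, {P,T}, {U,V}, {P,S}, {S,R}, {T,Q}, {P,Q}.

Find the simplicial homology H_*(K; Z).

We work with the vertex ordering P < Q < R < S < T < U < V. The simplices of K, each written with vertices in increasing order, are:

  0-simplices (7): P, Q, R, S, T, U, V
  1-simplices (9): PQ, PR, PS, PT, PU, PV, QT, RS, UV

Hence C_0 ≅ Z^7, C_1 ≅ Z^9.

∂_1: C_1 → C_0 is given by ∂[p,q] = [q] − [p]. For instance
  ∂PU = U − P.
This gives a 7×9 integer matrix of rank 6; reducing to Smith normal form yields diagonal entries (1,1,1,1,1,1).

Computing H_k = (kernel of ∂_k) / (image of ∂_{k+1}):

  H_0: rank C_0 − rank ∂_1 = 7 − 6 = 1, and the invariant factors of ∂_1 are all 1, so H_0 = Z.
  H_1: rank ker ∂_1 − rank ∂_2 = (9 − 6) − 0 = 3, and there is no ∂_2, so H_1 = Z^3.

As a check, the Euler characteristic is 7 − 9 = -2, which agrees with 1 − 3 = -2.

H_0 ≅ Z,  H_1 ≅ Z^3.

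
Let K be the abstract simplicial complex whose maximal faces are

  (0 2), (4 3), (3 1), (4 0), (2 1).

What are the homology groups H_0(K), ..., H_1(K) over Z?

H_0 ≅ Z,  H_1 ≅ Z.

Take the total order 0 < 1 < 2 < 3 < 4 on the vertex set. Then K (dimension 1) consists of the simplices:

  0-simplices (5): [0], [1], [2], [3], [4]
  1-simplices (5): [0,2], [0,4], [1,2], [1,3], [3,4]

Hence C_0 ≅ Z^5, C_1 ≅ Z^5.

∂_1: C_1 → C_0 is given by ∂[p,q] = [q] − [p]. For instance
  ∂[0,4] = [4] − [0].
The 5×5 boundary matrix has rank 4 and Smith normal form diag(1,1,1,1).

Computing H_k = (kernel of ∂_k) / (image of ∂_{k+1}):

  H_0: rank C_0 − rank ∂_1 = 5 − 4 = 1, and the invariant factors of ∂_1 are all 1, so H_0 = Z.
  H_1: rank ker ∂_1 − rank ∂_2 = (5 − 4) − 0 = 1, and there is no ∂_2, so H_1 = Z.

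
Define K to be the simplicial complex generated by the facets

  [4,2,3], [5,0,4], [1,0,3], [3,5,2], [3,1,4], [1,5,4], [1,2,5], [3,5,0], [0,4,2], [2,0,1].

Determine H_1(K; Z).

H_1 = Z/2.

Order the vertices as 0 < 1 < 2 < 3 < 4 < 5. Listing each simplex with vertices in this order, K has dimension 2 with simplices:

  0-simplices (6): [0], [1], [2], [3], [4], [5]
  1-simplices (15): [0,1], [0,2], [0,3], [0,4], [0,5], [1,2], [1,3], [1,4], [1,5], [2,3], [2,4], [2,5], [3,4], [3,5], [4,5]
  2-simplices (10): [0,1,2], [0,1,3], [0,2,4], [0,3,5], [0,4,5], [1,2,5], [1,3,4], [1,4,5], [2,3,4], [2,3,5]

Hence C_0 ≅ Z^6, C_1 ≅ Z^15, C_2 ≅ Z^10.

The boundary map ∂_1: C_1 → C_0 maps an edge to its endpoints' difference, ∂[p,q] = q − p. For instance
  ∂[1,4] = [4] − [1].
As a 6×15 matrix over Z this has rank 5, with invariant factors (1,1,1,1,1).

∂_2: C_2 → C_1 acts by ∂[p,q,r] = [q,r] − [p,r] + [p,q]. For instance
  ∂[1,3,4] = [3,4] − [1,4] + [1,3],
  ∂[0,4,5] = [4,5] − [0,5] + [0,4].
The resulting 15×10 matrix has rank 10, and its Smith normal form has invariant factors (1,1,1,1,1,1,1,1,1,2).

From H_k ≅ ker(∂_k) / im(∂_{k+1}) we obtain:

  H_1: rank ker ∂_1 − rank ∂_2 = (15 − 5) − 10 = 0, and ∂_2 has invariant factor 2 > 1, so H_1 ≅ Z/2.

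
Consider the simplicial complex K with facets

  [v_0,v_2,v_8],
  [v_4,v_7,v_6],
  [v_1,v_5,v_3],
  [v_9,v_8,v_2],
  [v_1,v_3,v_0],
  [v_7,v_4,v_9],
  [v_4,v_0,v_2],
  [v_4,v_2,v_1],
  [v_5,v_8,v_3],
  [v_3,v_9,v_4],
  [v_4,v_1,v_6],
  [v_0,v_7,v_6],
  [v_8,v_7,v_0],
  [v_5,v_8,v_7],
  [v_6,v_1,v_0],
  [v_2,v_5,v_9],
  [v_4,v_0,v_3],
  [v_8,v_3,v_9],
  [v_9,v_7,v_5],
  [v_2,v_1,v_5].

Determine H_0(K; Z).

H_0 ≅ Z.

Order the vertices as v_0 < v_1 < v_2 < v_3 < v_4 < v_5 < v_6 < v_7 < v_8 < v_9. Listing each simplex with vertices in this order, K has dimension 2 with simplices:

  0-simplices (10): [v_0], [v_1], [v_2], [v_3], [v_4], [v_5], [v_6], [v_7], [v_8], [v_9]
  1-simplices (30): (30 of them)
  2-simplices (20): (20 of them)

so the chain groups are C_0 ≅ Z^10, C_1 ≅ Z^30, C_2 ≅ Z^20.

∂_1: C_1 → C_0 is given by ∂[p,q] = [q] − [p].
As a 10×30 matrix over Z this has rank 9, with invariant factors (1,1,1,1,1,1,1,1,1).

The boundary map ∂_2: C_2 → C_1 maps a triangle to the signed sum of its edges. For instance
  ∂[v_0,v_6,v_7] = [v_6,v_7] − [v_0,v_7] + [v_0,v_6],
  ∂[v_2,v_8,v_9] = [v_8,v_9] − [v_2,v_9] + [v_2,v_8].
The resulting 30×20 matrix has rank 20, and its Smith normal form has invariant factors (1,1,1,1,1,1,1,1,1,1,1,1,1,1,1,1,1,1,1,2).

From H_k ≅ ker(∂_k) / im(∂_{k+1}) we obtain:

  H_0: rank C_0 − rank ∂_1 = 10 − 9 = 1, and the invariant factors of ∂_1 are all 1, so H_0 ≅ Z.

(K is a triangulation of the Klein bottle.)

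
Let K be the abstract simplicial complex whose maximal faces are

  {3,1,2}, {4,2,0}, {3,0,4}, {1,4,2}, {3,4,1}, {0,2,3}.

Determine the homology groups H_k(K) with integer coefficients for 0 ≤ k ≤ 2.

Take the total order 0 < 1 < 2 < 3 < 4 on the vertex set. Then K (dimension 2) consists of the simplices:

  0-simplices (5): [0], [1], [2], [3], [4]
  1-simplices (9): [0,2], [0,3], [0,4], [1,2], [1,3], [1,4], [2,3], [2,4], [3,4]
  2-simplices (6): [0,2,3], [0,2,4], [0,3,4], [1,2,3], [1,2,4], [1,3,4]

Hence C_0 ≅ Z^5, C_1 ≅ Z^9, C_2 ≅ Z^6.

∂_1: C_1 → C_0 is given by ∂[p,q] = [q] − [p].
As a 5×9 matrix over Z this has rank 4, with invariant factors (1,1,1,1).

∂_2: C_2 → C_1 sends each 2-simplex [p,q,r] to [q,r] − [p,r] + [p,q]. For instance
  ∂[0,2,3] = [2,3] − [0,3] + [0,2],
  ∂[1,2,4] = [2,4] − [1,4] + [1,2].
This gives a 9×6 integer matrix of rank 5; reducing to Smith normal form yields diagonal entries (1,1,1,1,1).

Computing H_k = (kernel of ∂_k) / (image of ∂_{k+1}):

  H_0: rank C_0 − rank ∂_1 = 5 − 4 = 1, and the invariant factors of ∂_1 are all 1, so H_0 = Z.
  H_1: rank ker ∂_1 − rank ∂_2 = (9 − 4) − 5 = 0, and the invariant factors of ∂_2 are all 1, so H_1 = 0.
  H_2: rank ker ∂_2 − rank ∂_3 = (6 − 5) − 0 = 1, and there is no ∂_3, so H_2 = Z.

As a check, the Euler characteristic is 5 − 9 + 6 = 2, which agrees with 1 − 0 + 1 = 2.

H_0 ≅ Z,  H_1 = 0,  H_2 ≅ Z.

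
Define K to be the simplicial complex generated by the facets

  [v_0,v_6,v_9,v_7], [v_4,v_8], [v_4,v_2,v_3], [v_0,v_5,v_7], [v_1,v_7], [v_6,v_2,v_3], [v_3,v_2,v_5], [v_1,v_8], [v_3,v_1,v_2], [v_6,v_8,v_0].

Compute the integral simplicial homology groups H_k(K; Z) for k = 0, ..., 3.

H_0 = Z,  H_1 = Z^4,  H_2 = 0,  H_3 = 0.

Fix the vertex order v_0 < v_1 < v_2 < v_3 < v_4 < v_5 < v_6 < v_7 < v_8 < v_9 and write every simplex with vertices in increasing order. Then dim K = 3 and the simplices of K are:

  0-simplices (10): [v_0], [v_1], [v_2], [v_3], [v_4], [v_5], [v_6], [v_7], [v_8], [v_9]
  1-simplices (22): (22 of them)
  2-simplices (10): [v_0,v_5,v_7], [v_0,v_6,v_7], [v_0,v_6,v_8], [v_0,v_6,v_9], [v_0,v_7,v_9], [v_1,v_2,v_3], [v_2,v_3,v_4], [v_2,v_3,v_5], [v_2,v_3,v_6], [v_6,v_7,v_9]
  3-simplices (1): [v_0,v_6,v_7,v_9]

Hence C_0 ≅ Z^10, C_1 ≅ Z^22, C_2 ≅ Z^10, C_3 ≅ Z^1.

Boundary ∂_1: C_1 → C_0 is given by ∂[p,q] = [q] − [p].
The 10×22 boundary matrix has rank 9 and Smith normal form diag(1,1,1,1,1,1,1,1,1).

∂_2: C_2 → C_1 maps a triangle to the signed sum of its edges. For instance
  ∂[v_2,v_3,v_4] = [v_3,v_4] − [v_2,v_4] + [v_2,v_3],
  ∂[v_2,v_3,v_5] = [v_3,v_5] − [v_2,v_5] + [v_2,v_3].
This gives a 22×10 integer matrix of rank 9; reducing to Smith normal form yields diagonal entries (1,1,1,1,1,1,1,1,1).

Boundary ∂_3: C_3 → C_2 sends each 3-simplex σ to the alternating sum Σ_i (−1)^i (σ with its i-th vertex removed). For instance
  ∂[v_0,v_6,v_7,v_9] = [v_6,v_7,v_9] − [v_0,v_7,v_9] + [v_0,v_6,v_9] − [v_0,v_6,v_7].
As a 10×1 matrix over Z this has rank 1, with invariant factors (1).

Reading off H_k = ker ∂_k / im ∂_{k+1}:

  H_0: rank C_0 − rank ∂_1 = 10 − 9 = 1, and the invariant factors of ∂_1 are all 1, so H_0 ≅ Z.
  H_1: rank ker ∂_1 − rank ∂_2 = (22 − 9) − 9 = 4, and the invariant factors of ∂_2 are all 1, so H_1 ≅ Z^4.
  H_2: rank ker ∂_2 − rank ∂_3 = (10 − 9) − 1 = 0, and the invariant factors of ∂_3 are all 1, so H_2 ≅ 0.
  H_3: rank ker ∂_3 − rank ∂_4 = (1 − 1) − 0 = 0, and there is no ∂_4, so H_3 ≅ 0.

As a check, the Euler characteristic is 10 − 22 + 10 − 1 = -3, which agrees with 1 − 4 + 0 − 0 = -3.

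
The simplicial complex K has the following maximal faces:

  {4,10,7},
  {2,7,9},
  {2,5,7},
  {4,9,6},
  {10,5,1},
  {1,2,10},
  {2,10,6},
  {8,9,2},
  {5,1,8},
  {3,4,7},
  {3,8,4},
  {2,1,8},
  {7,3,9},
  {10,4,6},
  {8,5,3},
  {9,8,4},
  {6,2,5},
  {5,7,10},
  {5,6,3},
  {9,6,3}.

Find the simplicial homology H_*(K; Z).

H_0 = Z,  H_1 = Z ⊕ Z/2,  H_2 = 0.

We work with the vertex ordering 1 < 2 < 3 < 4 < 5 < 6 < 7 < 8 < 9 < 10. The simplices of K, each written with vertices in increasing order, are:

  0-simplices (10): [1], [2], [3], [4], [5], [6], [7], [8], [9], [10]
  1-simplices (30): (30 of them)
  2-simplices (20): (20 of them)

Hence C_0 ≅ Z^10, C_1 ≅ Z^30, C_2 ≅ Z^20.

∂_1: C_1 → C_0 sends each edge [p,q] (with p < q) to q − p. For instance
  ∂[8,9] = [9] − [8].
As a 10×30 matrix over Z this has rank 9, with invariant factors (1,1,1,1,1,1,1,1,1).

Boundary ∂_2: C_2 → C_1 maps a triangle to the signed sum of its edges. For instance
  ∂[5,7,10] = [7,10] − [5,10] + [5,7],
  ∂[3,4,7] = [4,7] − [3,7] + [3,4].
The resulting 30×20 matrix has rank 20, and its Smith normal form has invariant factors (1,1,1,1,1,1,1,1,1,1,1,1,1,1,1,1,1,1,1,2).

Now H_k = ker ∂_k / im ∂_{k+1}, so:

  H_0: rank C_0 − rank ∂_1 = 10 − 9 = 1, and the invariant factors of ∂_1 are all 1, so H_0 ≅ Z.
  H_1: rank ker ∂_1 − rank ∂_2 = (30 − 9) − 20 = 1, and ∂_2 has invariant factor 2 > 1, so H_1 ≅ Z ⊕ Z/2.
  H_2: rank ker ∂_2 − rank ∂_3 = (20 − 20) − 0 = 0, and there is no ∂_3, so H_2 ≅ 0.

As a check, the Euler characteristic is 10 − 30 + 20 = 0, which agrees with 1 − 1 + 0 = 0.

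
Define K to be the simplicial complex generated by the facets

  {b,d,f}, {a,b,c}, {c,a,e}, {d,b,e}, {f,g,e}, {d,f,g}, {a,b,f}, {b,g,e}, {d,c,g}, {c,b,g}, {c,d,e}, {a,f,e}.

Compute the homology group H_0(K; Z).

H_0 = Z.

Fix the vertex order a < b < c < d < e < f < g and write every simplex with vertices in increasing order. Then dim K = 2 and the simplices of K are:

  0-simplices (7): a, b, c, d, e, f, g
  1-simplices (18): ab, ac, ae, af, bc, bd, be, bf, bg, cd, ce, cg, de, df, dg, ef, eg, fg
  2-simplices (12): abc, abf, ace, aef, bcg, bde, bdf, beg, cde, cdg, dfg, efg

Hence C_0 ≅ Z^7, C_1 ≅ Z^18, C_2 ≅ Z^12.

Boundary ∂_1: C_1 → C_0 maps an edge to its endpoints' difference, ∂[p,q] = q − p. For instance
  ∂bg = g − b.
The 7×18 boundary matrix has rank 6 and Smith normal form diag(1,1,1,1,1,1).

The boundary map ∂_2: C_2 → C_1 maps a triangle to the signed sum of its edges. For instance
  ∂bcg = cg − bg + bc,
  ∂bde = de − be + bd.
The 18×12 boundary matrix has rank 12 and Smith normal form diag(1,1,1,1,1,1,1,1,1,1,1,2).

Computing H_k = (kernel of ∂_k) / (image of ∂_{k+1}):

  H_0: rank C_0 − rank ∂_1 = 7 − 6 = 1, and the invariant factors of ∂_1 are all 1, so H_0 ≅ Z.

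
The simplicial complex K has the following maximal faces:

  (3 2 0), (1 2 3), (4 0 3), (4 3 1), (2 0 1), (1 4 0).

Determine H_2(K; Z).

Take the total order 0 < 1 < 2 < 3 < 4 on the vertex set. Then K (dimension 2) consists of the simplices:

  0-simplices (5): [0], [1], [2], [3], [4]
  1-simplices (9): [0,1], [0,2], [0,3], [0,4], [1,2], [1,3], [1,4], [2,3], [3,4]
  2-simplices (6): [0,1,2], [0,1,4], [0,2,3], [0,3,4], [1,2,3], [1,3,4]

giving chain groups C_0 ≅ Z^5, C_1 ≅ Z^9, C_2 ≅ Z^6.

∂_1: C_1 → C_0 sends each edge [p,q] (with p < q) to q − p.
As a 5×9 matrix over Z this has rank 4, with invariant factors (1,1,1,1).

Boundary ∂_2: C_2 → C_1 acts by ∂[p,q,r] = [q,r] − [p,r] + [p,q]. For instance
  ∂[1,2,3] = [2,3] − [1,3] + [1,2],
  ∂[0,3,4] = [3,4] − [0,4] + [0,3].
This gives a 9×6 integer matrix of rank 5; reducing to Smith normal form yields diagonal entries (1,1,1,1,1).

Reading off H_k = ker ∂_k / im ∂_{k+1}:

  H_2: rank ker ∂_2 − rank ∂_3 = (6 − 5) − 0 = 1, and there is no ∂_3, so H_2 = Z.

(K is a triangulation of the 2-sphere S^2.)

H_2 ≅ Z.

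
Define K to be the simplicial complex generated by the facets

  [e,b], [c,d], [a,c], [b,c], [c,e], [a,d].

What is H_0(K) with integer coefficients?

H_0 = Z.

We work with the vertex ordering a < b < c < d < e. The simplices of K, each written with vertices in increasing order, are:

  0-simplices (5): a, b, c, d, e
  1-simplices (6): ac, ad, bc, be, cd, ce

so the chain groups are C_0 ≅ Z^5, C_1 ≅ Z^6.

∂_1: C_1 → C_0 sends each edge [p,q] (with p < q) to q − p.
The 5×6 boundary matrix has rank 4 and Smith normal form diag(1,1,1,1).

Computing H_k = (kernel of ∂_k) / (image of ∂_{k+1}):

  H_0: rank C_0 − rank ∂_1 = 5 − 4 = 1, and the invariant factors of ∂_1 are all 1, so H_0 ≅ Z.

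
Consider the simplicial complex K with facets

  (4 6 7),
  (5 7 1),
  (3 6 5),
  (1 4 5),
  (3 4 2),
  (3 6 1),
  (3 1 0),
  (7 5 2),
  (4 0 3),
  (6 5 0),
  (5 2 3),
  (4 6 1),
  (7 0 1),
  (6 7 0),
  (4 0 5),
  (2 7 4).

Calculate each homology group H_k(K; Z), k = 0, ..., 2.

We work with the vertex ordering 0 < 1 < 2 < 3 < 4 < 5 < 6 < 7. The simplices of K, each written with vertices in increasing order, are:

  0-simplices (8): [0], [1], [2], [3], [4], [5], [6], [7]
  1-simplices (24): (24 of them)
  2-simplices (16): [0,1,3], [0,1,7], [0,3,4], [0,4,5], [0,5,6], [0,6,7], [1,3,6], [1,4,5], [1,4,6], [1,5,7], [2,3,4], [2,3,5], [2,4,7], [2,5,7], [3,5,6], [4,6,7]

giving chain groups C_0 ≅ Z^8, C_1 ≅ Z^24, C_2 ≅ Z^16.

∂_1: C_1 → C_0 is given by ∂[p,q] = [q] − [p]. For instance
  ∂[0,6] = [6] − [0].
The resulting 8×24 matrix has rank 7, and its Smith normal form has invariant factors (1,1,1,1,1,1,1).

Boundary ∂_2: C_2 → C_1 acts by ∂[p,q,r] = [q,r] − [p,r] + [p,q]. For instance
  ∂[2,5,7] = [5,7] − [2,7] + [2,5],
  ∂[1,5,7] = [5,7] − [1,7] + [1,5].
This gives a 24×16 integer matrix of rank 15; reducing to Smith normal form yields diagonal entries (1,1,1,1,1,1,1,1,1,1,1,1,1,1,1).

From H_k ≅ ker(∂_k) / im(∂_{k+1}) we obtain:

  H_0: rank C_0 − rank ∂_1 = 8 − 7 = 1, and the invariant factors of ∂_1 are all 1, so H_0 ≅ Z.
  H_1: rank ker ∂_1 − rank ∂_2 = (24 − 7) − 15 = 2, and the invariant factors of ∂_2 are all 1, so H_1 ≅ Z^2.
  H_2: rank ker ∂_2 − rank ∂_3 = (16 − 15) − 0 = 1, and there is no ∂_3, so H_2 ≅ Z.

As a check, the Euler characteristic is 8 − 24 + 16 = 0, which agrees with 1 − 2 + 1 = 0.

H_0 = Z,  H_1 = Z^2,  H_2 = Z.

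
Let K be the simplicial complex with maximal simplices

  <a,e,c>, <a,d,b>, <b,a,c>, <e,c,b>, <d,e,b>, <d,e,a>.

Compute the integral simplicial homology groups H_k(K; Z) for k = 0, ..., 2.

Order the vertices as a < b < c < d < e. Listing each simplex with vertices in this order, K has dimension 2 with simplices:

  0-simplices (5): a, b, c, d, e
  1-simplices (9): ab, ac, ad, ae, bc, bd, be, ce, de
  2-simplices (6): abc, abd, ace, ade, bce, bde

Hence C_0 ≅ Z^5, C_1 ≅ Z^9, C_2 ≅ Z^6.

∂_1: C_1 → C_0 maps an edge to its endpoints' difference, ∂[p,q] = q − p. For instance
  ∂ae = e − a.
As a 5×9 matrix over Z this has rank 4, with invariant factors (1,1,1,1).

Boundary ∂_2: C_2 → C_1 sends each 2-simplex [p,q,r] to [q,r] − [p,r] + [p,q]. For instance
  ∂abc = bc − ac + ab,
  ∂abd = bd − ad + ab.
The 9×6 boundary matrix has rank 5 and Smith normal form diag(1,1,1,1,1).

Now H_k = ker ∂_k / im ∂_{k+1}, so:

  H_0: rank C_0 − rank ∂_1 = 5 − 4 = 1, and the invariant factors of ∂_1 are all 1, so H_0 ≅ Z.
  H_1: rank ker ∂_1 − rank ∂_2 = (9 − 4) − 5 = 0, and the invariant factors of ∂_2 are all 1, so H_1 ≅ 0.
  H_2: rank ker ∂_2 − rank ∂_3 = (6 − 5) − 0 = 1, and there is no ∂_3, so H_2 ≅ Z.

As a check, the Euler characteristic is 5 − 9 + 6 = 2, which agrees with 1 − 0 + 1 = 2.
(K is a triangulation of the 2-sphere S^2.)

H_0 ≅ Z,  H_1 = 0,  H_2 ≅ Z.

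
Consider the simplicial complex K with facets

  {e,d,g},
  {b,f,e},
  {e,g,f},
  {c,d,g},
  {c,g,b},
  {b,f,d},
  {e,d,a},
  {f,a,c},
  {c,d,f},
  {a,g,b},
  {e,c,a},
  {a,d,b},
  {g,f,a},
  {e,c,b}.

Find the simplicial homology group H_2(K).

H_2 ≅ Z.

We work with the vertex ordering a < b < c < d < e < f < g. The simplices of K, each written with vertices in increasing order, are:

  0-simplices (7): a, b, c, d, e, f, g
  1-simplices (21): ab, ac, ad, ae, af, ag, bc, bd, be, bf, bg, cd, ce, cf, cg, de, df, dg, ef, eg, fg
  2-simplices (14): abd, abg, ace, acf, ade, afg, bce, bcg, bdf, bef, cdf, cdg, deg, efg

so the chain groups are C_0 ≅ Z^7, C_1 ≅ Z^21, C_2 ≅ Z^14.

The boundary map ∂_1: C_1 → C_0 is given by ∂[p,q] = [q] − [p]. For instance
  ∂bg = g − b.
This gives a 7×21 integer matrix of rank 6; reducing to Smith normal form yields diagonal entries (1,1,1,1,1,1).

Boundary ∂_2: C_2 → C_1 maps a triangle to the signed sum of its edges. For instance
  ∂acf = cf − af + ac,
  ∂bef = ef − bf + be.
The resulting 21×14 matrix has rank 13, and its Smith normal form has invariant factors (1,1,1,1,1,1,1,1,1,1,1,1,1).

Now H_k = ker ∂_k / im ∂_{k+1}, so:

  H_2: rank ker ∂_2 − rank ∂_3 = (14 − 13) − 0 = 1, and there is no ∂_3, so H_2 = Z.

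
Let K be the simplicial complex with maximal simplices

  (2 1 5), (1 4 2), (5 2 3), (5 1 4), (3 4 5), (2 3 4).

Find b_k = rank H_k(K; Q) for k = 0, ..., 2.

b_0 = 1, b_1 = 0, b_2 = 1.

We work with the vertex ordering 1 < 2 < 3 < 4 < 5. The simplices of K, each written with vertices in increasing order, are:

  0-simplices (5): [1], [2], [3], [4], [5]
  1-simplices (9): [1,2], [1,4], [1,5], [2,3], [2,4], [2,5], [3,4], [3,5], [4,5]
  2-simplices (6): [1,2,4], [1,2,5], [1,4,5], [2,3,4], [2,3,5], [3,4,5]

giving chain groups C_0 ≅ Z^5, C_1 ≅ Z^9, C_2 ≅ Z^6.

∂_1: C_1 → C_0 sends each edge [p,q] (with p < q) to q − p. For instance
  ∂[1,4] = [4] − [1].
The resulting 5×9 matrix has rank 4, and its Smith normal form has invariant factors (1,1,1,1).

Boundary ∂_2: C_2 → C_1 maps a triangle to the signed sum of its edges. For instance
  ∂[1,4,5] = [4,5] − [1,5] + [1,4],
  ∂[3,4,5] = [4,5] − [3,5] + [3,4].
The 9×6 boundary matrix has rank 5 and Smith normal form diag(1,1,1,1,1).

Computing H_k = (kernel of ∂_k) / (image of ∂_{k+1}):

  H_0: rank C_0 − rank ∂_1 = 5 − 4 = 1, and the invariant factors of ∂_1 are all 1, so H_0 = Z.
  H_1: rank ker ∂_1 − rank ∂_2 = (9 − 4) − 5 = 0, and the invariant factors of ∂_2 are all 1, so H_1 = 0.
  H_2: rank ker ∂_2 − rank ∂_3 = (6 − 5) − 0 = 1, and there is no ∂_3, so H_2 = Z.

As a check, the Euler characteristic is 5 − 9 + 6 = 2, which agrees with 1 − 0 + 1 = 2.

Hence the Betti numbers are b_0 = 1, b_1 = 0, b_2 = 1.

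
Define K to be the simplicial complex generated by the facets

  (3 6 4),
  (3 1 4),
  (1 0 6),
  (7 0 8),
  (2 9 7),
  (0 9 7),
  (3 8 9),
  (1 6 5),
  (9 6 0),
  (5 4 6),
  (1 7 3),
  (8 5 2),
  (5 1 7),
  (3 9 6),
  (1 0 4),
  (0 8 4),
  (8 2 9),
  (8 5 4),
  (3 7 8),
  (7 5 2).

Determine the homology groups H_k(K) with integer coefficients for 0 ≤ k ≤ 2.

H_0 = Z,  H_1 = Z ⊕ Z/2Z,  H_2 = 0.

Order the vertices as 0 < 1 < 2 < 3 < 4 < 5 < 6 < 7 < 8 < 9. Listing each simplex with vertices in this order, K has dimension 2 with simplices:

  0-simplices (10): [0], [1], [2], [3], [4], [5], [6], [7], [8], [9]
  1-simplices (30): (30 of them)
  2-simplices (20): (20 of them)

Hence C_0 ≅ Z^10, C_1 ≅ Z^30, C_2 ≅ Z^20.

The boundary map ∂_1: C_1 → C_0 sends each edge [p,q] (with p < q) to q − p.
The 10×30 boundary matrix has rank 9 and Smith normal form diag(1,1,1,1,1,1,1,1,1).

Boundary ∂_2: C_2 → C_1 acts by ∂[p,q,r] = [q,r] − [p,r] + [p,q]. For instance
  ∂[1,5,7] = [5,7] − [1,7] + [1,5],
  ∂[0,1,4] = [1,4] − [0,4] + [0,1].
As a 30×20 matrix over Z this has rank 20, with invariant factors (1,1,1,1,1,1,1,1,1,1,1,1,1,1,1,1,1,1,1,2).

Now H_k = ker ∂_k / im ∂_{k+1}, so:

  H_0: rank C_0 − rank ∂_1 = 10 − 9 = 1, and the invariant factors of ∂_1 are all 1, so H_0 = Z.
  H_1: rank ker ∂_1 − rank ∂_2 = (30 − 9) − 20 = 1, and ∂_2 has invariant factor 2 > 1, so H_1 = Z ⊕ Z/2Z.
  H_2: rank ker ∂_2 − rank ∂_3 = (20 − 20) − 0 = 0, and there is no ∂_3, so H_2 = 0.

(K is a triangulation of the Klein bottle.)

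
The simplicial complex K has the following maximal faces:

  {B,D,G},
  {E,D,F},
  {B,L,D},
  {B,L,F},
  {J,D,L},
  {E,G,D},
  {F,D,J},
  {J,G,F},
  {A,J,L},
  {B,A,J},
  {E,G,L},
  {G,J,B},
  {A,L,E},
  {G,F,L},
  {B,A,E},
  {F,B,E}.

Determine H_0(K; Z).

H_0 = Z.

Fix the vertex order A < B < D < E < F < G < J < L and write every simplex with vertices in increasing order. Then dim K = 2 and the simplices of K are:

  0-simplices (8): A, B, D, E, F, G, J, L
  1-simplices (24): AB, AE, AJ, AL, BD, BE, BF, BG, BJ, BL, DE, DF, DG, DJ, DL, EF, EG, EL, FG, FJ, FL, GJ, GL, JL
  2-simplices (16): ABE, ABJ, AEL, AJL, BDG, BDL, BEF, BFL, BGJ, DEF, DEG, DFJ, DJL, EGL, FGJ, FGL

Hence C_0 ≅ Z^8, C_1 ≅ Z^24, C_2 ≅ Z^16.

The boundary map ∂_1: C_1 → C_0 sends each edge [p,q] (with p < q) to q − p.
This gives a 8×24 integer matrix of rank 7; reducing to Smith normal form yields diagonal entries (1,1,1,1,1,1,1).

∂_2: C_2 → C_1 sends each 2-simplex [p,q,r] to [q,r] − [p,r] + [p,q]. For instance
  ∂DJL = JL − DL + DJ,
  ∂FGL = GL − FL + FG.
This gives a 24×16 integer matrix of rank 15; reducing to Smith normal form yields diagonal entries (1,1,1,1,1,1,1,1,1,1,1,1,1,1,1).

From H_k ≅ ker(∂_k) / im(∂_{k+1}) we obtain:

  H_0: rank C_0 − rank ∂_1 = 8 − 7 = 1, and the invariant factors of ∂_1 are all 1, so H_0 ≅ Z.

(K is a triangulation of the torus T^2.)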